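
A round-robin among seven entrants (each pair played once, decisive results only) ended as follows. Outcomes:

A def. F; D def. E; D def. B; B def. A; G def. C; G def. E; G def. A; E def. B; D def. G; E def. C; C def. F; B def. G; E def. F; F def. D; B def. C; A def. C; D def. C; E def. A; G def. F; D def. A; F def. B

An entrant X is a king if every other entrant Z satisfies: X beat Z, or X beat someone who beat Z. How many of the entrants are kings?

4

A cannot reach E, G in two steps.
B cannot reach D in two steps.
C cannot reach A, E, G in two steps.
D reaches everyone (king).
E reaches everyone (king).
F reaches everyone (king).
G reaches everyone (king).
Kings: D, E, F, G — 4.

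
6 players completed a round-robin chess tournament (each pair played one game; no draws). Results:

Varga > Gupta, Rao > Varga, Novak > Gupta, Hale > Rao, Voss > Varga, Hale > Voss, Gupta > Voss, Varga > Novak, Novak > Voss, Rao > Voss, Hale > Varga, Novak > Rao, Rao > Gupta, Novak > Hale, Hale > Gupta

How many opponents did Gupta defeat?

Gupta's results: beat Voss; lost to Rao, Hale, Novak, Varga.
That is 1 win.

1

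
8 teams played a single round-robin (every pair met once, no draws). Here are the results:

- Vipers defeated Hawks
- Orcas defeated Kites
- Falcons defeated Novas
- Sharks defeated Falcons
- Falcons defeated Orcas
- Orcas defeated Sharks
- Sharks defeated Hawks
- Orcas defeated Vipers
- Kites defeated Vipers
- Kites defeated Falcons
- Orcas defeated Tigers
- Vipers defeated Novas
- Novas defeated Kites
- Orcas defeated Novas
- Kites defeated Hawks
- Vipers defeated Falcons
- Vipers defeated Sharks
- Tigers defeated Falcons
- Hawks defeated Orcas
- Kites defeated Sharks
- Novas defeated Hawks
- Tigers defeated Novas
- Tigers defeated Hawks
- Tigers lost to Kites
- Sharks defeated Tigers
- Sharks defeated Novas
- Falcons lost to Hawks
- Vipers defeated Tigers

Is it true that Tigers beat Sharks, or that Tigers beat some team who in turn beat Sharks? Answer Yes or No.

Tigers did not beat Sharks directly.
Tigers beat Falcons, Hawks, Novas, but each of them lost to Sharks. No two-step path.

No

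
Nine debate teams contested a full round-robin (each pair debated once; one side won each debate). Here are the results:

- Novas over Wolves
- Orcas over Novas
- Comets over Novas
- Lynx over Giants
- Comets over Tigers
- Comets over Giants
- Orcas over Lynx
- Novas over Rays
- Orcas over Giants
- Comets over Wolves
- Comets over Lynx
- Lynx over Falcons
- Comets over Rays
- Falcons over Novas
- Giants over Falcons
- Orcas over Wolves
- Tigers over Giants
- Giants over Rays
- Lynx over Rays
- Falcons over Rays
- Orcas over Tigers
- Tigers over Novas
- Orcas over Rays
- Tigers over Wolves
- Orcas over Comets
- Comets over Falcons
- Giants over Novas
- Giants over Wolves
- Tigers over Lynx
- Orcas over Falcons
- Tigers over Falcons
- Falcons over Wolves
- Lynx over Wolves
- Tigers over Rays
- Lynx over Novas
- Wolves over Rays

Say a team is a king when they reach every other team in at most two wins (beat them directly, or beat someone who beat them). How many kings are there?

Rays cannot reach Comets, Orcas, Giants, Novas, Lynx, Wolves, Tigers, Falcons in two steps.
Comets cannot reach Orcas in two steps.
Orcas reaches everyone (king).
Giants cannot reach Comets, Orcas, Lynx, Tigers in two steps.
Novas cannot reach Comets, Orcas, Giants, Lynx, Tigers, Falcons in two steps.
Lynx cannot reach Comets, Orcas, Tigers in two steps.
Wolves cannot reach Comets, Orcas, Giants, Novas, Lynx, Tigers, Falcons in two steps.
Tigers cannot reach Comets, Orcas in two steps.
Falcons cannot reach Comets, Orcas, Giants, Lynx, Tigers in two steps.
Kings: Orcas — 1.

1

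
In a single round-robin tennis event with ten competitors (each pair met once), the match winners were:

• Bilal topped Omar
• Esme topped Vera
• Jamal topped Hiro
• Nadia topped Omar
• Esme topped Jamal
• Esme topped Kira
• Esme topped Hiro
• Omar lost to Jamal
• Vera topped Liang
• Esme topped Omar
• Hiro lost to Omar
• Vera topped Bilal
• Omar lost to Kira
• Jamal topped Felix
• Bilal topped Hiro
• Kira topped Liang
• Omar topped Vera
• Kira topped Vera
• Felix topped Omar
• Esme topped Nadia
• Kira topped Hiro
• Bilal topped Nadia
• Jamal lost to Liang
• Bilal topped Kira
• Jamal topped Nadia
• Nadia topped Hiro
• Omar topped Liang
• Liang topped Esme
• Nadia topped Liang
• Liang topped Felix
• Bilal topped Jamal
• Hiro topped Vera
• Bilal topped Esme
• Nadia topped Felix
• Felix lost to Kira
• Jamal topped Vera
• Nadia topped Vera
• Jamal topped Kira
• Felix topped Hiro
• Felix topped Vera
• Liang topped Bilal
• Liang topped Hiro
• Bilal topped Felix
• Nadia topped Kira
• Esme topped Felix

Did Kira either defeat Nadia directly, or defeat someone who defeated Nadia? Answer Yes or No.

No

Kira did not beat Nadia directly.
Kira beat Vera, Felix, Omar, Hiro, Liang, but each of them lost to Nadia. No two-step path.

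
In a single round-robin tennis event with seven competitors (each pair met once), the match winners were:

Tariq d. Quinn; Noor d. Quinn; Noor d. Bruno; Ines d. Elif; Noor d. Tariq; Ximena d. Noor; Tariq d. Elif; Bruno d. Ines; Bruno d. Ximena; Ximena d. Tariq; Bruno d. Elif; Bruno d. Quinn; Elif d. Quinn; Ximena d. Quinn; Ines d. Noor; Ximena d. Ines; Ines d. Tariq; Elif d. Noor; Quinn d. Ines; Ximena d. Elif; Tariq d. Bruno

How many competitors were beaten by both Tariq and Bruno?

2

Tariq beat: Quinn, Elif, Bruno.
Bruno beat: Quinn, Elif, Ines, Ximena.
Both beat: Quinn, Elif — 2.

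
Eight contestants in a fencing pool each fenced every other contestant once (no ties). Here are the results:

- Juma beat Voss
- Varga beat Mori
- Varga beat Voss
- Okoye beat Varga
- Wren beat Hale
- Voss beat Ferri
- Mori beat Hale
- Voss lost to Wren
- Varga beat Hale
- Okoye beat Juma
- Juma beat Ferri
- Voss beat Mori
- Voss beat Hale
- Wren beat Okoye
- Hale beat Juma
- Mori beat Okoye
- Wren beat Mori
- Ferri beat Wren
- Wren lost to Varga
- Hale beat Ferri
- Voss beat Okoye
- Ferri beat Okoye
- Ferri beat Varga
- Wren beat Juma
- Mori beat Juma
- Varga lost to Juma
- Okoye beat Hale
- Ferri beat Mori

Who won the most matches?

Wren

Win totals: Varga 4, Wren 5, Voss 4, Okoye 3, Mori 3, Juma 3, Ferri 4, Hale 2.
Wren leads with 5 wins (next highest: 4).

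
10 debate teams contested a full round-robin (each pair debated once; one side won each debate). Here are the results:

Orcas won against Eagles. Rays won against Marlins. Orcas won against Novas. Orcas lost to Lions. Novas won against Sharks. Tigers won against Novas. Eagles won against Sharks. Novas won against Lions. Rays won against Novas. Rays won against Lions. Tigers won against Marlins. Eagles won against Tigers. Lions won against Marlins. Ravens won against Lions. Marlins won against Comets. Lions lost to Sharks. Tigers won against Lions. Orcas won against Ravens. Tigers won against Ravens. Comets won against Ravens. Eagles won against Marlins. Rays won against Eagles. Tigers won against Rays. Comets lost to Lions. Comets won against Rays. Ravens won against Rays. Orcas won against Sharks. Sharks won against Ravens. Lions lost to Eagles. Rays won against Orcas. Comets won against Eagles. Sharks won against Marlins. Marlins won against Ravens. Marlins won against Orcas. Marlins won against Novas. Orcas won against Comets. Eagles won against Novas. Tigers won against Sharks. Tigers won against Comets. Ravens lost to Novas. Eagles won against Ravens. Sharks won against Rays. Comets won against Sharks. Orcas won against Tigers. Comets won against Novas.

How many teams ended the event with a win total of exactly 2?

1

Win totals: Orcas 6, Ravens 2, Comets 5, Tigers 7, Marlins 4, Novas 3, Lions 3, Rays 5, Eagles 6, Sharks 4.
Exactly 2: Ravens — 1 team.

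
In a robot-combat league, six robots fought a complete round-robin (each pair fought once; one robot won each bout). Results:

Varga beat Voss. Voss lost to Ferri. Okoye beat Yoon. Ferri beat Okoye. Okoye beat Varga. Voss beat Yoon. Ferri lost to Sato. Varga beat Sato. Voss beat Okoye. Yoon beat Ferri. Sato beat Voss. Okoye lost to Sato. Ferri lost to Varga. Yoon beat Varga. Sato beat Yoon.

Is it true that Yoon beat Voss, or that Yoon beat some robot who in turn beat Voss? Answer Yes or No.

Yes

Yoon did not beat Voss directly.
Yoon beat Ferri, Varga. Of those, Ferri beat Voss.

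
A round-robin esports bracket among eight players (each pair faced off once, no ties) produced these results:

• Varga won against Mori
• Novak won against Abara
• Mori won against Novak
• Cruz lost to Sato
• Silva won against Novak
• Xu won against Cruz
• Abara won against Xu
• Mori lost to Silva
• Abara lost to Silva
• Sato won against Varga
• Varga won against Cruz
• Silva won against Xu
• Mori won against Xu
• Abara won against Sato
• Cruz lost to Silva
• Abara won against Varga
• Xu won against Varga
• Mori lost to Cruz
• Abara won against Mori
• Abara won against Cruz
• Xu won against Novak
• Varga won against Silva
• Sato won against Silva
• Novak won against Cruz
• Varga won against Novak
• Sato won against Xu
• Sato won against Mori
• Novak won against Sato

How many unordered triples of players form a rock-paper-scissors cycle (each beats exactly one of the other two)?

13

Win totals: Sato 5, Novak 3, Mori 2, Varga 4, Xu 3, Silva 5, Cruz 1, Abara 5.
A player with w wins dominates both others in C(w,2) triples; summing gives 10 + 3 + 1 + 6 + 3 + 10 + 0 + 10 = 43 transitive triples.
Total triples C(8,3) = 56, so cyclic triples = 56 − 43 = 13.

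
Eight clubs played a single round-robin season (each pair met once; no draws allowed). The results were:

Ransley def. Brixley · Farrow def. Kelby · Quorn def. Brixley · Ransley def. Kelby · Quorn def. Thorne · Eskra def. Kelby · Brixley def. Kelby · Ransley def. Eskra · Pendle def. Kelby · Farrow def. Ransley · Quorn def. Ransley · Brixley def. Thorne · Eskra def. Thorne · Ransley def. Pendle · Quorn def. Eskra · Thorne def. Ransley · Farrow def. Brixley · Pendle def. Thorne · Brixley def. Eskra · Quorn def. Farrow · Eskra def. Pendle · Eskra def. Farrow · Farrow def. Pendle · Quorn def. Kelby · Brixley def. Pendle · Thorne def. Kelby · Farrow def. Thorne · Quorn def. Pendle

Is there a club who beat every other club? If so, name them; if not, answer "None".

Quorn has 7 wins out of 7 opponents — a perfect record.

Quorn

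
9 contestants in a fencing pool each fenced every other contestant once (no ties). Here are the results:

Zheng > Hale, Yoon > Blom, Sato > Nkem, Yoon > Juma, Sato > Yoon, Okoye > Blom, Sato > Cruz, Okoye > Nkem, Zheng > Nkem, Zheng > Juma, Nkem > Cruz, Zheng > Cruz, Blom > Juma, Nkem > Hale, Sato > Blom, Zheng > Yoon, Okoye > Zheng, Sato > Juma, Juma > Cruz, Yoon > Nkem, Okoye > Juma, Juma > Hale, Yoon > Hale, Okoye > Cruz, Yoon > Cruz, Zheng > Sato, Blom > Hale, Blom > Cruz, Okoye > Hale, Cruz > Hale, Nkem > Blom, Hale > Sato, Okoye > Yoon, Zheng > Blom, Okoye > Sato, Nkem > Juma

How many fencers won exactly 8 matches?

1

Win totals: Juma 2, Zheng 7, Blom 3, Cruz 1, Yoon 5, Hale 1, Sato 5, Okoye 8, Nkem 4.
Exactly 8: Okoye — 1 fencer.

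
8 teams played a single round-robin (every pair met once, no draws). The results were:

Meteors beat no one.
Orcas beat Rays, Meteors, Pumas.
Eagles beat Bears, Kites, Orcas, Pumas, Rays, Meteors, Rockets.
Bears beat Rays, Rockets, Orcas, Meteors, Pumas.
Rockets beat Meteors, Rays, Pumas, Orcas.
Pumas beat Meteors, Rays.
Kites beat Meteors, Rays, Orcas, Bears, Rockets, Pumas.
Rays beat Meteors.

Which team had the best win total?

Eagles

Win totals: Bears 5, Rays 1, Kites 6, Eagles 7, Pumas 2, Rockets 4, Orcas 3, Meteors 0.
Eagles leads with 7 wins (next highest: 6).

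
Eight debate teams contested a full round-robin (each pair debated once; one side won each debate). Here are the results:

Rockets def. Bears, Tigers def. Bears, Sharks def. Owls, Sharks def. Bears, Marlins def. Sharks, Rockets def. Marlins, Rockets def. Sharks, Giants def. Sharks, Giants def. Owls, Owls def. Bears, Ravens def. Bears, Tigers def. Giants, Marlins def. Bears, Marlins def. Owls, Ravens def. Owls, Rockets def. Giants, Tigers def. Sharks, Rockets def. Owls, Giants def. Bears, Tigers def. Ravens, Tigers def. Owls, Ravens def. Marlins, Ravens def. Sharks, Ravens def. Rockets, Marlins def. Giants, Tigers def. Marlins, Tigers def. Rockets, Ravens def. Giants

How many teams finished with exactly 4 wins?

1

Win totals: Rockets 5, Owls 1, Ravens 6, Sharks 2, Giants 3, Marlins 4, Bears 0, Tigers 7.
Exactly 4: Marlins — 1 team.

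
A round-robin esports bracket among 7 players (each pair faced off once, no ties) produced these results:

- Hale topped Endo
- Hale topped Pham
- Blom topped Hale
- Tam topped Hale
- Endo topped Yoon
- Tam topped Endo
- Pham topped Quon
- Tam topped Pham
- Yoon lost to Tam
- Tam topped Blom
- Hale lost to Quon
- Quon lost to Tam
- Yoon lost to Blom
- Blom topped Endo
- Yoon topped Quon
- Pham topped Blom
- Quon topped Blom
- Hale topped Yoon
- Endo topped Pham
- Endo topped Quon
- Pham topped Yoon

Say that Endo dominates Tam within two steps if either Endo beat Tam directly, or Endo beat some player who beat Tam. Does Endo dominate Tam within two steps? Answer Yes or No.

No

Endo did not beat Tam directly.
Endo beat Quon, Pham, Yoon, but each of them lost to Tam. No two-step path.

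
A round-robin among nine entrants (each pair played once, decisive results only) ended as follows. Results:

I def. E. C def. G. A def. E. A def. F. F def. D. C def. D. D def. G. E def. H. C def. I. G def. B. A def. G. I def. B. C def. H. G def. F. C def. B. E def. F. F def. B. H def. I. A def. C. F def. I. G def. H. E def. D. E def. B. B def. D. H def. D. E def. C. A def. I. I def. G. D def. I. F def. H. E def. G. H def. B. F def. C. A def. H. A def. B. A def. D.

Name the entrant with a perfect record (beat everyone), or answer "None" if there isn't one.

A

A has 8 wins out of 8 opponents — a perfect record.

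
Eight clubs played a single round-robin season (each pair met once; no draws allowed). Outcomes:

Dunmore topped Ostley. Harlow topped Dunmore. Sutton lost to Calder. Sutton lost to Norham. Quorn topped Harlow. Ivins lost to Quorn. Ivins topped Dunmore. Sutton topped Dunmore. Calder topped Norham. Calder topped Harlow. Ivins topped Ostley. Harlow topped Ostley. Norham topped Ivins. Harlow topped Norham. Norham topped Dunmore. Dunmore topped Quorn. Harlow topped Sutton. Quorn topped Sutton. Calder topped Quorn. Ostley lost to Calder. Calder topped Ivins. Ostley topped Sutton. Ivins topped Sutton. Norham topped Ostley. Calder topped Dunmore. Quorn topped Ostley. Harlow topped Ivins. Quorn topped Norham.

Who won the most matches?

Calder

Win totals: Ivins 3, Harlow 5, Calder 7, Quorn 5, Sutton 1, Norham 4, Ostley 1, Dunmore 2.
Calder leads with 7 wins (next highest: 5).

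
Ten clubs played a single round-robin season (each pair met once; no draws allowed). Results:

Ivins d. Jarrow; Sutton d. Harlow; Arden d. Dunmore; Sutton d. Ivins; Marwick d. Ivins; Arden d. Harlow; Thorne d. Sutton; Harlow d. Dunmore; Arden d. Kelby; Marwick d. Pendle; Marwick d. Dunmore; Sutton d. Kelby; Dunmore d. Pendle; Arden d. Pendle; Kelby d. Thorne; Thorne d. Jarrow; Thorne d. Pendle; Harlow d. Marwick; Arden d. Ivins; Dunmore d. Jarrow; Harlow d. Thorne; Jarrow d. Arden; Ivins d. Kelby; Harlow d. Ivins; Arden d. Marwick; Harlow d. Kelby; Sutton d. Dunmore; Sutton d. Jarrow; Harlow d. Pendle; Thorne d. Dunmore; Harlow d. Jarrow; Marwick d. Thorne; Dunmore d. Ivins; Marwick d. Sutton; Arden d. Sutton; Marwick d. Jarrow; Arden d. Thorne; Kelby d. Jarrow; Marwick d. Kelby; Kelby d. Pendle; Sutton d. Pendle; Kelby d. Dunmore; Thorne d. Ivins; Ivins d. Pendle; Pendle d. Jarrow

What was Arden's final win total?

Arden's results: beat Harlow, Thorne, Pendle, Dunmore, Sutton, Ivins, Kelby, Marwick; lost to Jarrow.
That is 8 wins.

8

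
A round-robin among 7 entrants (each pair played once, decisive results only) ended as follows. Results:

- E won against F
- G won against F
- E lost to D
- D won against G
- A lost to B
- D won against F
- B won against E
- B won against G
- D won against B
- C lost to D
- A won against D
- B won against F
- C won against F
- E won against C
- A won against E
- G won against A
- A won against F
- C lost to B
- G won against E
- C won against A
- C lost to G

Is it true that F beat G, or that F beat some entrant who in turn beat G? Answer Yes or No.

F did not beat G directly.
F beat no one, so there is no intermediate entrant.

No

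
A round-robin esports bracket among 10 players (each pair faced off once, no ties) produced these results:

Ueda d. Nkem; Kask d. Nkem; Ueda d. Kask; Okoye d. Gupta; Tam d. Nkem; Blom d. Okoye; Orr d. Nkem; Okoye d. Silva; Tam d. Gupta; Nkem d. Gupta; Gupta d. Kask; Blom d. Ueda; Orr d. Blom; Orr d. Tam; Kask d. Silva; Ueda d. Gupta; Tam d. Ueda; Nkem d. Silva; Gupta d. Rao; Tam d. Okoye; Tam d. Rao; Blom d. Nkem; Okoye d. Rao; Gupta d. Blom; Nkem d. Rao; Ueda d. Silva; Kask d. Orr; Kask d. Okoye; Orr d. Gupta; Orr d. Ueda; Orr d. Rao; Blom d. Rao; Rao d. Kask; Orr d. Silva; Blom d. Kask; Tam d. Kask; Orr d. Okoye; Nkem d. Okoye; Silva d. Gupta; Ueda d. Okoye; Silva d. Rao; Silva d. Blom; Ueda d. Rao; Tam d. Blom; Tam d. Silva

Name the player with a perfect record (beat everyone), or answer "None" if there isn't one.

None

Highest win total is Tam with 8 (out of 9 possible).
Tam lost to Orr, so no player went undefeated.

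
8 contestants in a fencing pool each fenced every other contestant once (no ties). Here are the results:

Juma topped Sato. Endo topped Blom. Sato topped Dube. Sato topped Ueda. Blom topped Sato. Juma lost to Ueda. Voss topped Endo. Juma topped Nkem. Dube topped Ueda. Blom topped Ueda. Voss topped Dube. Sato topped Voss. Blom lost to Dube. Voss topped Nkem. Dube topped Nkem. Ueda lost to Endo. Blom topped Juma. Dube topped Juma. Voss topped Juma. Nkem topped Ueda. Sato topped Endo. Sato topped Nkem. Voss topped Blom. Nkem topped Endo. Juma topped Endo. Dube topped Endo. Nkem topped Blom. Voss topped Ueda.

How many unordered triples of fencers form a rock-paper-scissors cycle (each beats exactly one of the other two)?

Win totals: Nkem 3, Sato 5, Dube 5, Blom 3, Ueda 1, Juma 3, Endo 2, Voss 6.
A fencer with w wins dominates both others in C(w,2) triples; summing gives 3 + 10 + 10 + 3 + 0 + 3 + 1 + 15 = 45 transitive triples.
Total triples C(8,3) = 56, so cyclic triples = 56 − 45 = 11.

11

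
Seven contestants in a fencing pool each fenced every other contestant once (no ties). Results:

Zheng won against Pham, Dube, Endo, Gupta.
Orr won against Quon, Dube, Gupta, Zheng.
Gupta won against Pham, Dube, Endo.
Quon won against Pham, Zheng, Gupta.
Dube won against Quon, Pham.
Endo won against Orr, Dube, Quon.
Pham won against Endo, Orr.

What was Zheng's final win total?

4

Zheng's results: beat Gupta, Pham, Dube, Endo; lost to Quon, Orr.
That is 4 wins.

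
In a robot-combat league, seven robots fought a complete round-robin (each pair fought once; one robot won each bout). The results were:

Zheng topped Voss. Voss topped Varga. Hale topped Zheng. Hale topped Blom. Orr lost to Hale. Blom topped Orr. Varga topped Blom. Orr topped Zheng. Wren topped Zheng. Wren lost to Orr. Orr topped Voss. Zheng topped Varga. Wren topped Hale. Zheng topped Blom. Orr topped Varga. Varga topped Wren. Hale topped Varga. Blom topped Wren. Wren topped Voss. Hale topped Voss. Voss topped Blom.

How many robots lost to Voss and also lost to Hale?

2

Voss beat: Blom, Varga.
Hale beat: Orr, Zheng, Voss, Blom, Varga.
Both beat: Blom, Varga — 2.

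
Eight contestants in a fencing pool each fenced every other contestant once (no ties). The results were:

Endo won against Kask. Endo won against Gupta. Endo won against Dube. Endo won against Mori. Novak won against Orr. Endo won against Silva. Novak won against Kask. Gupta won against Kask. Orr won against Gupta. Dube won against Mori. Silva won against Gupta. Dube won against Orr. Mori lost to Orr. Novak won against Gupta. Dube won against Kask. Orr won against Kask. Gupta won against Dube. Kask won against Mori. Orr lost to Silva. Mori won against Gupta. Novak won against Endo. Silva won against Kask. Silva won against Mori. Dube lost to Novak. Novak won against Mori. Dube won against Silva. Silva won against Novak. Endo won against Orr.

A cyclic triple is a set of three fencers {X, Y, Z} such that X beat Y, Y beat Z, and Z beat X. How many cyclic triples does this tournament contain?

6

Win totals: Dube 4, Novak 6, Endo 6, Mori 1, Kask 1, Orr 3, Gupta 2, Silva 5.
A fencer with w wins dominates both others in C(w,2) triples; summing gives 6 + 15 + 15 + 0 + 0 + 3 + 1 + 10 = 50 transitive triples.
Total triples C(8,3) = 56, so cyclic triples = 56 − 50 = 6.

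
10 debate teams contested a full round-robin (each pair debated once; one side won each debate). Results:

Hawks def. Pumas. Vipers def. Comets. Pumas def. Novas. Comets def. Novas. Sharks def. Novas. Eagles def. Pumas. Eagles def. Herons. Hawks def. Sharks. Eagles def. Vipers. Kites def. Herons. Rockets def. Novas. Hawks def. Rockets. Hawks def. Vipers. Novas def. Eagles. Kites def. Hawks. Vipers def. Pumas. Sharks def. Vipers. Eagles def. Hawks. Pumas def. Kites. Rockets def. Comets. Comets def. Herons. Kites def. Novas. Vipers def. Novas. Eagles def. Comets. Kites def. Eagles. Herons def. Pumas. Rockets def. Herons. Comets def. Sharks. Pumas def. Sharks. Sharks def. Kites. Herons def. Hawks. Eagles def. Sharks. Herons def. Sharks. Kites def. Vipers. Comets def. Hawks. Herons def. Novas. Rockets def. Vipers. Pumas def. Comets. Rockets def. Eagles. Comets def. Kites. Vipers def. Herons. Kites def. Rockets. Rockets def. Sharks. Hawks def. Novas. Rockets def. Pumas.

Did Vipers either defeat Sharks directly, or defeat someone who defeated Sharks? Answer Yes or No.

Yes

Vipers did not beat Sharks directly.
Vipers beat Novas, Herons, Comets, Pumas. Of those, Herons beat Sharks.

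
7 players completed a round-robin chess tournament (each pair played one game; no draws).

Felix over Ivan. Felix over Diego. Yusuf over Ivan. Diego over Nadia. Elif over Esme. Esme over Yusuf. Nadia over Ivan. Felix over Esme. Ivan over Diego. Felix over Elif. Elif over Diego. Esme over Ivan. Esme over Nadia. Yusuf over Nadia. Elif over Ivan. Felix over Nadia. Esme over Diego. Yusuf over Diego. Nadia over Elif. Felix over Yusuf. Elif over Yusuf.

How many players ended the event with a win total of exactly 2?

Win totals: Elif 4, Yusuf 3, Ivan 1, Nadia 2, Esme 4, Diego 1, Felix 6.
Exactly 2: Nadia — 1 player.

1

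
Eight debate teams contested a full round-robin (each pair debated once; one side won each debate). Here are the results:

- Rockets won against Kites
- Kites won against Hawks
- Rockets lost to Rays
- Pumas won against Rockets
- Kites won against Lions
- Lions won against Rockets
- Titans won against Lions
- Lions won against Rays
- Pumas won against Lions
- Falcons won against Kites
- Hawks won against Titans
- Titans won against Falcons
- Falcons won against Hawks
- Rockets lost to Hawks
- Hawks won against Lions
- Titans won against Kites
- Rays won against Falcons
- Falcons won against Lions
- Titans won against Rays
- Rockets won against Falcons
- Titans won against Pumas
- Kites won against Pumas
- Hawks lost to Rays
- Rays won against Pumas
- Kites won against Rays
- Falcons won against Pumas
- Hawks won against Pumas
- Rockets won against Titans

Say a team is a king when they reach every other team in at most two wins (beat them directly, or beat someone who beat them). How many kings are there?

7

Falcons reaches everyone (king).
Rays reaches everyone (king).
Rockets reaches everyone (king).
Lions reaches everyone (king).
Titans reaches everyone (king).
Pumas cannot reach Hawks in two steps.
Kites reaches everyone (king).
Hawks reaches everyone (king).
Kings: Falcons, Rays, Rockets, Lions, Titans, Kites, Hawks — 7.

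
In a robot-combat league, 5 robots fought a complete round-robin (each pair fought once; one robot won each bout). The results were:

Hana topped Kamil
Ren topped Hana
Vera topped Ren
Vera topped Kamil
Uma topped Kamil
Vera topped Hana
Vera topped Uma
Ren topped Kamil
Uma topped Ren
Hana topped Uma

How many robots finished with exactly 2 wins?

Win totals: Uma 2, Ren 2, Hana 2, Vera 4, Kamil 0.
Exactly 2: Uma, Ren, Hana — 3 robots.

3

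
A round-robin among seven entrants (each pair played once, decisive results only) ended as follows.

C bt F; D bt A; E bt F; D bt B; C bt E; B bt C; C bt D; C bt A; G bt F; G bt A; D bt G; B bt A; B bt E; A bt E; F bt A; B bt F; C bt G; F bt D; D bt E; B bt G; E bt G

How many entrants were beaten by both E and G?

1

E beat: F, G.
G beat: A, F.
Both beat: F — 1.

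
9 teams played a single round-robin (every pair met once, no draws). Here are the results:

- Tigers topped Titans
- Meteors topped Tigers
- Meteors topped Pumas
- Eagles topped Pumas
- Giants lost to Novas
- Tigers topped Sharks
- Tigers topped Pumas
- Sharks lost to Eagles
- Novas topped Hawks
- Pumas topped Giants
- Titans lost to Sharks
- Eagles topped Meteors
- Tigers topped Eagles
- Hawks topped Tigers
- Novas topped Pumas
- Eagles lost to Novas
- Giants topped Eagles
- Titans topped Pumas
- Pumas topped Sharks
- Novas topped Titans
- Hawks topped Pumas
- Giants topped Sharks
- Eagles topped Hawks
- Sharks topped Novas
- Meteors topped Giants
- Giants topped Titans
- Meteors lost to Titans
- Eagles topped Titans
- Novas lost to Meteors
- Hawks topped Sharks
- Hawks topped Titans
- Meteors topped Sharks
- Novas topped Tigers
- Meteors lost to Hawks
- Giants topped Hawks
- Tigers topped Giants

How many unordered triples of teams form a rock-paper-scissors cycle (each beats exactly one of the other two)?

Win totals: Hawks 5, Giants 4, Meteors 5, Pumas 2, Tigers 5, Sharks 2, Titans 2, Eagles 5, Novas 6.
A team with w wins dominates both others in C(w,2) triples; summing gives 10 + 6 + 10 + 1 + 10 + 1 + 1 + 10 + 15 = 64 transitive triples.
Total triples C(9,3) = 84, so cyclic triples = 84 − 64 = 20.

20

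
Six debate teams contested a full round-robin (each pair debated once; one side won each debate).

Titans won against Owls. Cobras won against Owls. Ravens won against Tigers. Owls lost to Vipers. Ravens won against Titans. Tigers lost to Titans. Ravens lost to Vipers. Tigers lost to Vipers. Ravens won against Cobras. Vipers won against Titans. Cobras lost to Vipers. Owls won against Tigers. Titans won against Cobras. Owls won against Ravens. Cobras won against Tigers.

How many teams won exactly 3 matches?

2

Win totals: Titans 3, Vipers 5, Cobras 2, Tigers 0, Ravens 3, Owls 2.
Exactly 3: Titans, Ravens — 2 teams.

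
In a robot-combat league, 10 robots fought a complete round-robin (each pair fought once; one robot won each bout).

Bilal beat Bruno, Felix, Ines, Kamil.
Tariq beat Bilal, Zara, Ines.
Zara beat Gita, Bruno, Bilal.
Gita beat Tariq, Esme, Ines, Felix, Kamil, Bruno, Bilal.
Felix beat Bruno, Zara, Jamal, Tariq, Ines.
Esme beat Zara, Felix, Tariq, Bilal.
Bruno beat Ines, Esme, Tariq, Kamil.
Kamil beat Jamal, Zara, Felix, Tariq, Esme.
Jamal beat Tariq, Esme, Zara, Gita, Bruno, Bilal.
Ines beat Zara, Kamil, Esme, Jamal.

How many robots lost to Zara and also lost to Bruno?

Zara beat: Gita, Bruno, Bilal.
Bruno beat: Kamil, Tariq, Esme, Ines.
No one was beaten by both.

0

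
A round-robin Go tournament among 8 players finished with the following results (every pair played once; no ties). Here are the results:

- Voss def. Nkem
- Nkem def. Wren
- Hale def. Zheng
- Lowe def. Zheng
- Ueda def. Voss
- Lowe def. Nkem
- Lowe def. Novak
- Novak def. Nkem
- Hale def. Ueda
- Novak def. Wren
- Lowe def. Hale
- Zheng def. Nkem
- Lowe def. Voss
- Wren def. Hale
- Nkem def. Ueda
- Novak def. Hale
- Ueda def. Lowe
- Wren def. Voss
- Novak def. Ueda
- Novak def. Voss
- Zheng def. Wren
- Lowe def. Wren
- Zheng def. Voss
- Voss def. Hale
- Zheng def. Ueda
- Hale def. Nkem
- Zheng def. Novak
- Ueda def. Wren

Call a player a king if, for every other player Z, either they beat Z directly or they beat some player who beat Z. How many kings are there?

5

Lowe reaches everyone (king).
Hale reaches everyone (king).
Ueda reaches everyone (king).
Zheng reaches everyone (king).
Voss cannot reach Lowe, Novak in two steps.
Wren cannot reach Lowe, Novak in two steps.
Nkem cannot reach Zheng, Novak in two steps.
Novak reaches everyone (king).
Kings: Lowe, Hale, Ueda, Zheng, Novak — 5.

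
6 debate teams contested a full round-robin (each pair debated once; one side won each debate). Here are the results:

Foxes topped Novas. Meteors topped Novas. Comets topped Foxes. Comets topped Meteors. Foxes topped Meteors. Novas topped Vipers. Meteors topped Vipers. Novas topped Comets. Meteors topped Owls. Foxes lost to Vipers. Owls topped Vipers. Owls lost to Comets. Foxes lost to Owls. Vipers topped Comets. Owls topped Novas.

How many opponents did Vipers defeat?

Vipers' results: beat Foxes, Comets; lost to Meteors, Owls, Novas.
That is 2 wins.

2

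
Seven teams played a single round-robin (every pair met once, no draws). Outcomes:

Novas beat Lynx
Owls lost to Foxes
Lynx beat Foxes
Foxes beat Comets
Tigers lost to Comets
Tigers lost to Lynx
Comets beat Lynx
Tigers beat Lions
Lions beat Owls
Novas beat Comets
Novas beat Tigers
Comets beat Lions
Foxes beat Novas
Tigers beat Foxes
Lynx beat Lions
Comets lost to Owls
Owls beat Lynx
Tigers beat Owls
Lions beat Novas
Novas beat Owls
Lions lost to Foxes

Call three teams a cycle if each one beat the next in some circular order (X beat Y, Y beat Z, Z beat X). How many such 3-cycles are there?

Win totals: Lions 2, Tigers 3, Comets 3, Lynx 3, Foxes 4, Owls 2, Novas 4.
A team with w wins dominates both others in C(w,2) triples; summing gives 1 + 3 + 3 + 3 + 6 + 1 + 6 = 23 transitive triples.
Total triples C(7,3) = 35, so cyclic triples = 35 − 23 = 12.

12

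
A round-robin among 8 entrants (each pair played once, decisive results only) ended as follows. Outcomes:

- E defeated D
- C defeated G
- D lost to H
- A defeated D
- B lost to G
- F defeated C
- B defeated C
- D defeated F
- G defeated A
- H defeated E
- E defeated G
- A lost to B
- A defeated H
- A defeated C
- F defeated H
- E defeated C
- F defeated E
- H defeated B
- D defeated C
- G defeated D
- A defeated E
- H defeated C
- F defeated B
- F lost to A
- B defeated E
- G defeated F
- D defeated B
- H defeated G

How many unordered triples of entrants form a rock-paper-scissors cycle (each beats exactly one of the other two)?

15

Win totals: A 5, B 3, C 1, D 3, E 3, F 4, G 4, H 5.
An entrant with w wins dominates both others in C(w,2) triples; summing gives 10 + 3 + 0 + 3 + 3 + 6 + 6 + 10 = 41 transitive triples.
Total triples C(8,3) = 56, so cyclic triples = 56 − 41 = 15.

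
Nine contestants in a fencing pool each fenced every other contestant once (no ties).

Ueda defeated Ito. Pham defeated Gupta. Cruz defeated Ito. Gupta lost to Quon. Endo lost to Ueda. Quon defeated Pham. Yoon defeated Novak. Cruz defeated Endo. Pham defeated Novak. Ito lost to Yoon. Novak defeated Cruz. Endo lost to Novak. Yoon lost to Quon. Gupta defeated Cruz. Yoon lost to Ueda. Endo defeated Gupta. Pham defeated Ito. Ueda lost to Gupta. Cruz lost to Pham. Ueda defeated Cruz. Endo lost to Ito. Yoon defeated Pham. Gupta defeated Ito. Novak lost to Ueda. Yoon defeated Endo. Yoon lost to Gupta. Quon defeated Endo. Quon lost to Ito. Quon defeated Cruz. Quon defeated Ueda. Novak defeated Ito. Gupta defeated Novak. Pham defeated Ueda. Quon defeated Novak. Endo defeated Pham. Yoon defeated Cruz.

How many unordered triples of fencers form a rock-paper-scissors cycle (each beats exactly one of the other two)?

17

Win totals: Cruz 2, Pham 5, Gupta 5, Yoon 5, Ito 2, Quon 7, Endo 2, Novak 3, Ueda 5.
A fencer with w wins dominates both others in C(w,2) triples; summing gives 1 + 10 + 10 + 10 + 1 + 21 + 1 + 3 + 10 = 67 transitive triples.
Total triples C(9,3) = 84, so cyclic triples = 84 − 67 = 17.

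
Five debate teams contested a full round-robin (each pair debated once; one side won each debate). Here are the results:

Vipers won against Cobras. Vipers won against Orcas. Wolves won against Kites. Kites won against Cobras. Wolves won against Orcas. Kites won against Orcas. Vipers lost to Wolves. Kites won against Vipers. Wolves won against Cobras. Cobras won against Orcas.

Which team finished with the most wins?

Win totals: Vipers 2, Cobras 1, Orcas 0, Wolves 4, Kites 3.
Wolves leads with 4 wins (next highest: 3).

Wolves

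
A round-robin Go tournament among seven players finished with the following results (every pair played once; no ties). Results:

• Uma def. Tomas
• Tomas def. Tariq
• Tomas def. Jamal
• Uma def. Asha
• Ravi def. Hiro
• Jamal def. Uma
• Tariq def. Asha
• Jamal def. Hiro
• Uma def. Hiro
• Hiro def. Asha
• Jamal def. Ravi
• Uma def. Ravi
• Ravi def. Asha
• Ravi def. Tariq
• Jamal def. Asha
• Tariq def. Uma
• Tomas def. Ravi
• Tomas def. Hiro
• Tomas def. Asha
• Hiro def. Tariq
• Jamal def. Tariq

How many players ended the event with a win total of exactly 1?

0

Win totals: Hiro 2, Tomas 5, Asha 0, Ravi 3, Tariq 2, Jamal 5, Uma 4.
No player has exactly 1 wins.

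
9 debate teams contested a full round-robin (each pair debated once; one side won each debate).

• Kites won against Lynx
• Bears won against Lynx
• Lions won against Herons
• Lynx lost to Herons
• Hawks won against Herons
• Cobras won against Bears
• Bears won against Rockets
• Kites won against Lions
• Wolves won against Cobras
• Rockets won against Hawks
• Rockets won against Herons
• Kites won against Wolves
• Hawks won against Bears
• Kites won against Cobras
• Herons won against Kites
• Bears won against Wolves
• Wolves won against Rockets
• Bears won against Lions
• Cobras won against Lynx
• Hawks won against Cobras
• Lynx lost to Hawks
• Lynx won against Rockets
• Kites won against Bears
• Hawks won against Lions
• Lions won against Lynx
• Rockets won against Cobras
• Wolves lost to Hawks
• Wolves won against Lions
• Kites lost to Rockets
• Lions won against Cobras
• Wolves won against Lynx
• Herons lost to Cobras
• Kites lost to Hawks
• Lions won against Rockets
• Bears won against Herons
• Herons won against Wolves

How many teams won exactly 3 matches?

2

Win totals: Kites 5, Cobras 3, Bears 5, Hawks 7, Herons 3, Rockets 4, Lions 4, Lynx 1, Wolves 4.
Exactly 3: Cobras, Herons — 2 teams.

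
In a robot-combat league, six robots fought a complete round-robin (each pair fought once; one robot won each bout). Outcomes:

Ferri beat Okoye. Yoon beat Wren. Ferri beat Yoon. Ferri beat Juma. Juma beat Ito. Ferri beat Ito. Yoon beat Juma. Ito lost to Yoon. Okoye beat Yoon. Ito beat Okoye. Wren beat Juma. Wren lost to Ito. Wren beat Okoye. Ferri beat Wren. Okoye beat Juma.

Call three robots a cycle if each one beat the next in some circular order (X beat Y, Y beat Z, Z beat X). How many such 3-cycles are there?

Of the C(6,3) = 20 triples, the cyclic ones are: {Yoon, Wren, Okoye}; {Yoon, Okoye, Ito}; {Wren, Juma, Ito}; {Juma, Okoye, Ito}.
That is 4.

4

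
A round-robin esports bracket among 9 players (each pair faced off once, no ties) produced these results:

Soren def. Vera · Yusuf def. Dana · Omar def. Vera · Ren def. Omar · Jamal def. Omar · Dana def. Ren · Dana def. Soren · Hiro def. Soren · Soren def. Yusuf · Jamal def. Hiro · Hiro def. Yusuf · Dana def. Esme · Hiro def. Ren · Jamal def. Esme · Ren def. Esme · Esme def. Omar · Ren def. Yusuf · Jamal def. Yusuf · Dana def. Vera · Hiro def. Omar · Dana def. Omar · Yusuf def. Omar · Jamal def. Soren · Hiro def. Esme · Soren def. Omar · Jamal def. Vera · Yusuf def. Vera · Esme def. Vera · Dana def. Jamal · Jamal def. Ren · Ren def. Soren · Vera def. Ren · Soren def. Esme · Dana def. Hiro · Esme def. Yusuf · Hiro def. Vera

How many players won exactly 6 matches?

Win totals: Vera 1, Omar 1, Jamal 7, Hiro 6, Soren 4, Esme 3, Ren 4, Dana 7, Yusuf 3.
Exactly 6: Hiro — 1 player.

1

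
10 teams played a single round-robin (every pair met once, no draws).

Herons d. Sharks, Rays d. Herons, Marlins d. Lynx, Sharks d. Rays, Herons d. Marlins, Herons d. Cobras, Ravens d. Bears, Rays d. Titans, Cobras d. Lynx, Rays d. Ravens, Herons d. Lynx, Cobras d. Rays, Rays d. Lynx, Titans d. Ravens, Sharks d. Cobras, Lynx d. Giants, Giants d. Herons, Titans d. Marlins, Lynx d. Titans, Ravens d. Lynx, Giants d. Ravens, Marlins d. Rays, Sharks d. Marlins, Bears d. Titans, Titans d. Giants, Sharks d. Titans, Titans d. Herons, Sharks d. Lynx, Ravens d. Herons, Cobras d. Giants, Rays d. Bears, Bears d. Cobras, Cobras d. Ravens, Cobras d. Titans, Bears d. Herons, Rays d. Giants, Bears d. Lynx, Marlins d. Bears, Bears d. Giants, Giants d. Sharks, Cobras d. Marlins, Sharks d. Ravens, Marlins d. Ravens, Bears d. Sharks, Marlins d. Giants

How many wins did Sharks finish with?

Sharks' results: beat Marlins, Ravens, Titans, Rays, Lynx, Cobras; lost to Bears, Herons, Giants.
That is 6 wins.

6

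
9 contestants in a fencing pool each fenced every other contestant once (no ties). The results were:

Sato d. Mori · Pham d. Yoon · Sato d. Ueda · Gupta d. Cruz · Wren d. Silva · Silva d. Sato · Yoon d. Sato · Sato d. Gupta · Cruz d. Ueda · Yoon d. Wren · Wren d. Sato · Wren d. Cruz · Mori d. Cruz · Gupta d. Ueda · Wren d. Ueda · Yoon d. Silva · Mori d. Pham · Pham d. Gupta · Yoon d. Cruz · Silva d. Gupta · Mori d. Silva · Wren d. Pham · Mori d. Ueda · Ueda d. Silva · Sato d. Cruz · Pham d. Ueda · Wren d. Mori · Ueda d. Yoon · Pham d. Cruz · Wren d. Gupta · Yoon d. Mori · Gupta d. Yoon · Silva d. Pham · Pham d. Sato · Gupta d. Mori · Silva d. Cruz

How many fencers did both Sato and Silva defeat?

Sato beat: Gupta, Ueda, Cruz, Mori.
Silva beat: Gupta, Pham, Cruz, Sato.
Both beat: Gupta, Cruz — 2.

2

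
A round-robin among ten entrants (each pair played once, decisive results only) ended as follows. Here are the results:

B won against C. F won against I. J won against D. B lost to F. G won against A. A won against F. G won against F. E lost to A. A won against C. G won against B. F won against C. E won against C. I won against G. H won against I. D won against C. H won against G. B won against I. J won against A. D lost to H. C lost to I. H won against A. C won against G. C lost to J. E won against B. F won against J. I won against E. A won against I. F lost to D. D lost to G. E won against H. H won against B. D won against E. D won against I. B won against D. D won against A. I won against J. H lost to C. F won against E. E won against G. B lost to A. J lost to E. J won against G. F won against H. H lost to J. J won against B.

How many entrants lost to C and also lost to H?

C beat: G, H.
H beat: A, B, D, G, I.
Both beat: G — 1.

1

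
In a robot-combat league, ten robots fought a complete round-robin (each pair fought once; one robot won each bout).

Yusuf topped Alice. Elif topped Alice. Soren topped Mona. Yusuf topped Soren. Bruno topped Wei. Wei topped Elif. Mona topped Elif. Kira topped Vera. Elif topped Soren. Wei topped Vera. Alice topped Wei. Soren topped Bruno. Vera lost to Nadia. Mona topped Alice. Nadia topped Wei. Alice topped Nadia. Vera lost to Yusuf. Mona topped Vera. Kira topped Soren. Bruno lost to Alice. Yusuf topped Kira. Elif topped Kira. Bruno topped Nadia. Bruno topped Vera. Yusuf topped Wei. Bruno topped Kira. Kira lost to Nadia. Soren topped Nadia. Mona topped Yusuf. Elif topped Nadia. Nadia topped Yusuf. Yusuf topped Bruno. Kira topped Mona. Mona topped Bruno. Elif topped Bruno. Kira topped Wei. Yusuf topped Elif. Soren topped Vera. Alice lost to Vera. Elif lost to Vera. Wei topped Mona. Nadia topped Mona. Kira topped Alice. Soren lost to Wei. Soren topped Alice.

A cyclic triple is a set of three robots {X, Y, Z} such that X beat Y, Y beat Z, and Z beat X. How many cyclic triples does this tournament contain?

33

Win totals: Bruno 4, Wei 4, Alice 3, Mona 5, Elif 5, Vera 2, Yusuf 7, Nadia 5, Kira 5, Soren 5.
A robot with w wins dominates both others in C(w,2) triples; summing gives 6 + 6 + 3 + 10 + 10 + 1 + 21 + 10 + 10 + 10 = 87 transitive triples.
Total triples C(10,3) = 120, so cyclic triples = 120 − 87 = 33.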